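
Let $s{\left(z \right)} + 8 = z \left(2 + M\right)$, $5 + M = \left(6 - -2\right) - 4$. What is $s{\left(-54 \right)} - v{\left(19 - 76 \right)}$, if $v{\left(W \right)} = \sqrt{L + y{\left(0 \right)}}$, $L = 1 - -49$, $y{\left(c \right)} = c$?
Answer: $-62 - 5 \sqrt{2} \approx -69.071$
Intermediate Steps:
$L = 50$ ($L = 1 + 49 = 50$)
$M = -1$ ($M = -5 + \left(\left(6 - -2\right) - 4\right) = -5 + \left(\left(6 + 2\right) - 4\right) = -5 + \left(8 - 4\right) = -5 + 4 = -1$)
$s{\left(z \right)} = -8 + z$ ($s{\left(z \right)} = -8 + z \left(2 - 1\right) = -8 + z 1 = -8 + z$)
$v{\left(W \right)} = 5 \sqrt{2}$ ($v{\left(W \right)} = \sqrt{50 + 0} = \sqrt{50} = 5 \sqrt{2}$)
$s{\left(-54 \right)} - v{\left(19 - 76 \right)} = \left(-8 - 54\right) - 5 \sqrt{2} = -62 - 5 \sqrt{2}$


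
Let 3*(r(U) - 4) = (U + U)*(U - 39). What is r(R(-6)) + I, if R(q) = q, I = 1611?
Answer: 1795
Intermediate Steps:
r(U) = 4 + 2*U*(-39 + U)/3 (r(U) = 4 + ((U + U)*(U - 39))/3 = 4 + ((2*U)*(-39 + U))/3 = 4 + (2*U*(-39 + U))/3 = 4 + 2*U*(-39 + U)/3)
r(R(-6)) + I = (4 - 26*(-6) + (⅔)*(-6)²) + 1611 = (4 + 156 + (⅔)*36) + 1611 = (4 + 156 + 24) + 1611 = 184 + 1611 = 1795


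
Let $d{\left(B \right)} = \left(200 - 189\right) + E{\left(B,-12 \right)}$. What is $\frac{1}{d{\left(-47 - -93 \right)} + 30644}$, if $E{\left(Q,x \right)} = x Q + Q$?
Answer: $\frac{1}{30149} \approx 3.3169 \cdot 10^{-5}$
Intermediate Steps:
$E{\left(Q,x \right)} = Q + Q x$ ($E{\left(Q,x \right)} = Q x + Q = Q + Q x$)
$d{\left(B \right)} = 11 - 11 B$ ($d{\left(B \right)} = \left(200 - 189\right) + B \left(1 - 12\right) = 11 + B \left(-11\right) = 11 - 11 B$)
$\frac{1}{d{\left(-47 - -93 \right)} + 30644} = \frac{1}{\left(11 - 11 \left(-47 - -93\right)\right) + 30644} = \frac{1}{\left(11 - 11 \left(-47 + 93\right)\right) + 30644} = \frac{1}{\left(11 - 506\right) + 30644} = \frac{1}{-495 + 30644} = \frac{1}{30149}$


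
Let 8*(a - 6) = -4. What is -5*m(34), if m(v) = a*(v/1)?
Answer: -935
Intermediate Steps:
a = 11/2 (a = 6 + (⅛)*(-4) = 6 - ½ = 11/2 ≈ 5.5000)
m(v) = 11*v/2 (m(v) = 11*(v/1)/2 = 11*(v*1)/2 = 11*v/2)
-5*m(34) = -55*34/2 = -5*187 = -935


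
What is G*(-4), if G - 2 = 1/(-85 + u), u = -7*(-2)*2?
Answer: -452/57 ≈ -7.9298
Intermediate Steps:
u = 28 (u = 14*2 = 28)
G = 113/57 (G = 2 + 1/(-85 + 28) = 2 + 1/(-57) = 2 - 1/57 = 113/57 ≈ 1.9825)
G*(-4) = (113/57)*(-4) = -452/57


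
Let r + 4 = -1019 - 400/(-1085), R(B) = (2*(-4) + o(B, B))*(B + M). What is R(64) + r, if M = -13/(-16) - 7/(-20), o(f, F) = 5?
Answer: -21146543/17360 ≈ -1218.1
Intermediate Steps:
M = 93/80 (M = -13*(-1/16) - 7*(-1/20) = 13/16 + 7/20 = 93/80 ≈ 1.1625)
R(B) = -279/80 - 3*B (R(B) = (2*(-4) + 5)*(B + 93/80) = (-8 + 5)*(93/80 + B) = -3*(93/80 + B) = -279/80 - 3*B)
r = -221911/217 (r = -4 + (-1019 - 400/(-1085)) = -4 + (-1019 - 400*(-1)/1085) = -4 + (-1019 - 1*(-80/217)) = -4 + (-1019 + 80/217) = -4 - 221043/217 = -221911/217 ≈ -1022.6)
R(64) + r = (-279/80 - 3*64) - 221911/217 = (-279/80 - 192) - 221911/217 = -15639/80 - 221911/217 = -21146543/17360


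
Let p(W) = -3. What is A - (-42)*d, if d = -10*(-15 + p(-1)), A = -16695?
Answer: -9135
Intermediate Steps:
d = 180 (d = -10*(-15 - 3) = -10*(-18) = 180)
A - (-42)*d = -16695 - (-42)*180 = -16695 - 1*(-7560) = -16695 + 7560 = -9135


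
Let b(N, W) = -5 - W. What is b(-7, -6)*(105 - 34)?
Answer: 71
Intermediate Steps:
b(-7, -6)*(105 - 34) = (-5 - 1*(-6))*(105 - 34) = (-5 + 6)*71 = 1*71 = 71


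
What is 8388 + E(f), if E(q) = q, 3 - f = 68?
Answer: 8323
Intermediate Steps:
f = -65 (f = 3 - 1*68 = 3 - 68 = -65)
8388 + E(f) = 8388 - 65 = 8323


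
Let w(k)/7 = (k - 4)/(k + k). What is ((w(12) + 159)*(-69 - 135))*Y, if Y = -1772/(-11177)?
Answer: -58320064/11177 ≈ -5217.9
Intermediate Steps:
w(k) = 7*(-4 + k)/(2*k) (w(k) = 7*((k - 4)/(k + k)) = 7*((-4 + k)/((2*k))) = 7*((-4 + k)*(1/(2*k))) = 7*((-4 + k)/(2*k)) = 7*(-4 + k)/(2*k))
Y = 1772/11177 (Y = -1772*(-1/11177) = 1772/11177 ≈ 0.15854)
((w(12) + 159)*(-69 - 135))*Y = (((7/2 - 14/12) + 159)*(-69 - 135))*(1772/11177) = (((7/2 - 14*1/12) + 159)*(-204))*(1772/11177) = (((7/2 - 7/6) + 159)*(-204))*(1772/11177) = ((7/3 + 159)*(-204))*(1772/11177) = ((484/3)*(-204))*(1772/11177) = -32912*1772/11177 = -58320064/11177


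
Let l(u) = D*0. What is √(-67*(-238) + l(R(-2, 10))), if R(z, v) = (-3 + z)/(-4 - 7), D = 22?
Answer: √15946 ≈ 126.28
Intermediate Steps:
R(z, v) = 3/11 - z/11 (R(z, v) = (-3 + z)/(-11) = (-3 + z)*(-1/11) = 3/11 - z/11)
l(u) = 0 (l(u) = 22*0 = 0)
√(-67*(-238) + l(R(-2, 10))) = √(-67*(-238) + 0) = √(15946 + 0) = √15946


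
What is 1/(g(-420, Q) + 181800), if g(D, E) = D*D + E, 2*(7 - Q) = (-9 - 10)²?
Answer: 2/716053 ≈ 2.7931e-6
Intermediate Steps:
Q = -347/2 (Q = 7 - (-9 - 10)²/2 = 7 - ½*(-19)² = 7 - ½*361 = 7 - 361/2 = -347/2 ≈ -173.50)
g(D, E) = E + D² (g(D, E) = D² + E = E + D²)
1/(g(-420, Q) + 181800) = 1/((-347/2 + (-420)²) + 181800) = 1/((-347/2 + 176400) + 181800) = 1/(352453/2 + 181800) = 1/(716053/2) = 2/716053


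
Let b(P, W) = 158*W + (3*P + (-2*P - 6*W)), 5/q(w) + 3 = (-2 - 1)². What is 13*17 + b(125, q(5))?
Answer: 1418/3 ≈ 472.67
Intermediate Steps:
q(w) = ⅚ (q(w) = 5/(-3 + (-2 - 1)²) = 5/(-3 + (-3)²) = 5/(-3 + 9) = 5/6 = 5*(⅙) = ⅚)
b(P, W) = P + 152*W (b(P, W) = 158*W + (3*P + (-6*W - 2*P)) = 158*W + (P - 6*W) = P + 152*W)
13*17 + b(125, q(5)) = 13*17 + (125 + 152*(⅚)) = 221 + (125 + 380/3) = 221 + 755/3 = 1418/3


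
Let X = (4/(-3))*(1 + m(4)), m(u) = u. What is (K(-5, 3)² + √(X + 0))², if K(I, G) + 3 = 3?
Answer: -20/3 ≈ -6.6667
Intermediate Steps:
K(I, G) = 0 (K(I, G) = -3 + 3 = 0)
X = -20/3 (X = (4/(-3))*(1 + 4) = (4*(-⅓))*5 = -4/3*5 = -20/3 ≈ -6.6667)
(K(-5, 3)² + √(X + 0))² = (0² + √(-20/3 + 0))² = (0 + √(-20/3))² = (0 + 2*I*√15/3)² = (2*I*√15/3)² = -20/3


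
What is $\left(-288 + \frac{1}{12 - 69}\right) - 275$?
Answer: $- \frac{32092}{57} \approx -563.02$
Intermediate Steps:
$\left(-288 + \frac{1}{12 - 69}\right) - 275 = \left(-288 + \frac{1}{-57}\right) - 275 = \left(-288 - \frac{1}{57}\right) - 275 = - \frac{16417}{57} - 275 = - \frac{32092}{57}$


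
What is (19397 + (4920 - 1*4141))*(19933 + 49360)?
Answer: 1398055568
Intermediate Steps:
(19397 + (4920 - 1*4141))*(19933 + 49360) = (19397 + (4920 - 4141))*69293 = (19397 + 779)*69293 = 20176*69293 = 1398055568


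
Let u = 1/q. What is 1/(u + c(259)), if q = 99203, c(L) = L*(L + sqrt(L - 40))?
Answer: 220053299718044/14713203727973311895 - 2548879919131*sqrt(219)/44139611183919935685 ≈ 1.4102e-5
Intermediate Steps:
c(L) = L*(L + sqrt(-40 + L))
u = 1/99203 ≈ 1.0080e-5
1/(u + c(259)) = 1/(1/99203 + 259*(259 + sqrt(-40 + 259))) = 1/(1/99203 + 259*(259 + sqrt(219))) = 1/(1/99203 + (67081 + 259*sqrt(219))) = 1/(6654636444/99203 + 259*sqrt(219))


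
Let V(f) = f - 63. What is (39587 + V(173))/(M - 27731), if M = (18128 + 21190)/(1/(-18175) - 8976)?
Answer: -6476120983297/4524716695181 ≈ -1.4313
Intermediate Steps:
V(f) = -63 + f
M = -714604650/163138801 (M = 39318/(-1/18175 - 8976) = 39318/(-163138801/18175) = 39318*(-18175/163138801) = -714604650/163138801 ≈ -4.3803)
(39587 + V(173))/(M - 27731) = (39587 + (-63 + 173))/(-714604650/163138801 - 27731) = (39587 + 110)/(-4524716695181/163138801) = 39697*(-163138801/4524716695181) = -6476120983297/4524716695181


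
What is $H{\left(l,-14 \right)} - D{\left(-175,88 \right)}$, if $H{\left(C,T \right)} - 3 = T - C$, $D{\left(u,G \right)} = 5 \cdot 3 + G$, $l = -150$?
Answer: $36$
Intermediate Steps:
$D{\left(u,G \right)} = 15 + G$
$H{\left(C,T \right)} = 3 + T - C$ ($H{\left(C,T \right)} = 3 - \left(C - T\right) = 3 + T - C$)
$H{\left(l,-14 \right)} - D{\left(-175,88 \right)} = \left(3 - 14 - -150\right) - \left(15 + 88\right) = \left(3 - 14 + 150\right) - 103 = 139 - 103 = 36$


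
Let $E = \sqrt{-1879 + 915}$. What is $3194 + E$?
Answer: $3194 + 2 i \sqrt{241} \approx 3194.0 + 31.048 i$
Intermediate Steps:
$E = 2 i \sqrt{241}$ ($E = \sqrt{-964} = 2 i \sqrt{241} \approx 31.048 i$)
$3194 + E = 3194 + 2 i \sqrt{241}$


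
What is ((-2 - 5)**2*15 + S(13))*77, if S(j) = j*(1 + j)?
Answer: 70609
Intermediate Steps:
((-2 - 5)**2*15 + S(13))*77 = ((-2 - 5)**2*15 + 13*(1 + 13))*77 = ((-7)**2*15 + 13*14)*77 = (49*15 + 182)*77 = (735 + 182)*77 = 917*77 = 70609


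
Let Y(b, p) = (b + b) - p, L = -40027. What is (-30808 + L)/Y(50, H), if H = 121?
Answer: 70835/21 ≈ 3373.1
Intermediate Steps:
Y(b, p) = -p + 2*b (Y(b, p) = 2*b - p = -p + 2*b)
(-30808 + L)/Y(50, H) = (-30808 - 40027)/(-1*121 + 2*50) = -70835/(-121 + 100) = -70835/(-21) = -70835*(-1/21) = 70835/21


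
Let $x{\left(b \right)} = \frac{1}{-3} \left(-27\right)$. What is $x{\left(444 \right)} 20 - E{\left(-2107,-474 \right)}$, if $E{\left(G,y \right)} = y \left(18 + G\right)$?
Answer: $-990006$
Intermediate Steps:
$x{\left(b \right)} = 9$ ($x{\left(b \right)} = \left(- \frac{1}{3}\right) \left(-27\right) = 9$)
$x{\left(444 \right)} 20 - E{\left(-2107,-474 \right)} = 9 \cdot 20 - - 474 \left(18 - 2107\right) = 180 - \left(-474\right) \left(-2089\right) = 180 - 990186 = -990006$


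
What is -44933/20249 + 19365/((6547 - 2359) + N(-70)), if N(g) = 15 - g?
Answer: 200123176/86523977 ≈ 2.3129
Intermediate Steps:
-44933/20249 + 19365/((6547 - 2359) + N(-70)) = -44933/20249 + 19365/((6547 - 2359) + (15 - 1*(-70))) = -44933*1/20249 + 19365/(4188 + (15 + 70)) = -44933/20249 + 19365/(4188 + 85) = -44933/20249 + 19365/4273 = 200123176/86523977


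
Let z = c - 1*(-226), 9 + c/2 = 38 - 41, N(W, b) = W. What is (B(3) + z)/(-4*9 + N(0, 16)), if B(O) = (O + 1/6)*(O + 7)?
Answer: -701/108 ≈ -6.4907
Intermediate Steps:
c = -24 (c = -18 + 2*(38 - 41) = -18 + 2*(-3) = -18 - 6 = -24)
z = 202 (z = -24 - 1*(-226) = -24 + 226 = 202)
B(O) = (7 + O)*(⅙ + O) (B(O) = (O + 1*(⅙))*(7 + O) = (O + ⅙)*(7 + O) = (⅙ + O)*(7 + O) = (7 + O)*(⅙ + O))
(B(3) + z)/(-4*9 + N(0, 16)) = ((7/6 + 3² + (43/6)*3) + 202)/(-4*9 + 0) = ((7/6 + 9 + 43/2) + 202)/(-36 + 0) = (95/3 + 202)/(-36) = (701/3)*(-1/36) = -701/108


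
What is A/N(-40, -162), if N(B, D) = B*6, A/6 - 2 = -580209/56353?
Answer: 467503/2254120 ≈ 0.20740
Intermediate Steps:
A = -2805018/56353 (A = 12 + 6*(-580209/56353) = 12 - 3481254/56353 = -2805018/56353 ≈ -49.776)
N(B, D) = 6*B
A/N(-40, -162) = -2805018/(56353*(6*(-40))) = -2805018/56353/(-240) = -2805018/56353*(-1/240) = 467503/2254120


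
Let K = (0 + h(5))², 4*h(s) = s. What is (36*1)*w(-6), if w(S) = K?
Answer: 225/4 ≈ 56.250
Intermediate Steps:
h(s) = s/4
K = 25/16 (K = (0 + (¼)*5)² = (0 + 5/4)² = (5/4)² = 25/16 ≈ 1.5625)
w(S) = 25/16
(36*1)*w(-6) = (36*1)*(25/16) = 36*(25/16) = 225/4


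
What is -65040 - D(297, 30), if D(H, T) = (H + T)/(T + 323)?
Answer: -22959447/353 ≈ -65041.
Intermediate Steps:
D(H, T) = (H + T)/(323 + T)
-65040 - D(297, 30) = -65040 - (297 + 30)/(323 + 30) = -65040 - 327/353 = -22959447/353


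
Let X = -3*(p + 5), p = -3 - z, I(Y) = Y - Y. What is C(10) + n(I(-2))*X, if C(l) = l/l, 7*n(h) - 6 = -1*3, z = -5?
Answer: -8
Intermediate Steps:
I(Y) = 0
p = 2 (p = -3 - 1*(-5) = -3 + 5 = 2)
n(h) = 3/7 (n(h) = 6/7 + (-1*3)/7 = 6/7 + (⅐)*(-3) = 6/7 - 3/7 = 3/7)
C(l) = 1
X = -21 (X = -3*(2 + 5) = -3*7 = -21)
C(10) + n(I(-2))*X = 1 + (3/7)*(-21) = 1 - 9 = -8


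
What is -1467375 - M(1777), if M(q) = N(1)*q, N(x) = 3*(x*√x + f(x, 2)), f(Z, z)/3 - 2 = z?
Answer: -1536678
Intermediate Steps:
f(Z, z) = 6 + 3*z
N(x) = 36 + 3*x^(3/2) (N(x) = 3*(x*√x + (6 + 3*2)) = 3*(x^(3/2) + (6 + 6)) = 3*(x^(3/2) + 12) = 3*(12 + x^(3/2)) = 36 + 3*x^(3/2))
M(q) = 39*q (M(q) = (36 + 3*1^(3/2))*q = (36 + 3*1)*q = (36 + 3)*q = 39*q)
-1467375 - M(1777) = -1467375 - 39*1777 = -1467375 - 1*69303 = -1467375 - 69303 = -1536678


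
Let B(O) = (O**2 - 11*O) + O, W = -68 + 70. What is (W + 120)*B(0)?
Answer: 0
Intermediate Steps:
W = 2
B(O) = O**2 - 10*O
(W + 120)*B(0) = (2 + 120)*(0*(-10 + 0)) = 122*(0*(-10)) = 122*0 = 0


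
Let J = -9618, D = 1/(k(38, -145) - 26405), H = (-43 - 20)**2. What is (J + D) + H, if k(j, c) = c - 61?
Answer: -150325540/26611 ≈ -5649.0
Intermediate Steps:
H = 3969 (H = (-63)**2 = 3969)
k(j, c) = -61 + c
D = -1/26611 (D = 1/((-61 - 145) - 26405) = 1/(-206 - 26405) = 1/(-26611) = -1/26611 ≈ -3.7578e-5)
(J + D) + H = (-9618 - 1/26611) + 3969 = -255944599/26611 + 3969 = -150325540/26611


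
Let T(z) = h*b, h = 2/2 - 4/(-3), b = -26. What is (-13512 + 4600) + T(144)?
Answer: -26918/3 ≈ -8972.7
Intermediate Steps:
h = 7/3 (h = 2*(½) - 4*(-⅓) = 1 + 4/3 = 7/3 ≈ 2.3333)
T(z) = -182/3 (T(z) = (7/3)*(-26) = -182/3)
(-13512 + 4600) + T(144) = (-13512 + 4600) - 182/3 = -8912 - 182/3 = -26918/3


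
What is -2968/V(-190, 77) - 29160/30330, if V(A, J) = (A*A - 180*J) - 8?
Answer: -146489/133789 ≈ -1.0949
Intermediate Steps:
V(A, J) = -8 + A² - 180*J (V(A, J) = (A² - 180*J) - 8 = -8 + A² - 180*J)
-2968/V(-190, 77) - 29160/30330 = -2968/(-8 + (-190)² - 180*77) - 29160/30330 = -2968/(-8 + 36100 - 13860) - 29160*1/30330 = -2968/22232 - 324/337 = -2968*1/22232 - 324/337 = -53/397 - 324/337 = -146489/133789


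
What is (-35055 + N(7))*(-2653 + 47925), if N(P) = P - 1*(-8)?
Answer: -1586330880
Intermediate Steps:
N(P) = 8 + P (N(P) = P + 8 = 8 + P)
(-35055 + N(7))*(-2653 + 47925) = (-35055 + (8 + 7))*(-2653 + 47925) = (-35055 + 15)*45272 = -35040*45272 = -1586330880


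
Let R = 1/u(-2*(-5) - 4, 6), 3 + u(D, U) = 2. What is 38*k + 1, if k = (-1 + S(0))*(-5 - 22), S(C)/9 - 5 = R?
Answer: -35909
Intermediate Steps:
u(D, U) = -1 (u(D, U) = -3 + 2 = -1)
R = -1 (R = 1/(-1) = -1)
S(C) = 36 (S(C) = 45 + 9*(-1) = 45 - 9 = 36)
k = -945 (k = (-1 + 36)*(-5 - 22) = 35*(-27) = -945)
38*k + 1 = 38*(-945) + 1 = -35910 + 1 = -35909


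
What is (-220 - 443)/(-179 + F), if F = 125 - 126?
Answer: 221/60 ≈ 3.6833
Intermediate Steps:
F = -1
(-220 - 443)/(-179 + F) = (-220 - 443)/(-179 - 1) = -663/(-180) = -663*(-1/180) = 221/60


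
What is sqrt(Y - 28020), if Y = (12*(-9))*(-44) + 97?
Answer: I*sqrt(23171) ≈ 152.22*I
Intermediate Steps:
Y = 4849 (Y = -108*(-44) + 97 = 4752 + 97 = 4849)
sqrt(Y - 28020) = sqrt(4849 - 28020) = sqrt(-23171) = I*sqrt(23171)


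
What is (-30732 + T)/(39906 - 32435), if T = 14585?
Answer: -67/31 ≈ -2.1613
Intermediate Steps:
(-30732 + T)/(39906 - 32435) = (-30732 + 14585)/(39906 - 32435) = -16147/7471 = -16147*1/7471 = -67/31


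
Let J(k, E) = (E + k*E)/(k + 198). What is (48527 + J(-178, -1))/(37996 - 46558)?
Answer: -970717/171240 ≈ -5.6688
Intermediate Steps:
J(k, E) = (E + E*k)/(198 + k)
(48527 + J(-178, -1))/(37996 - 46558) = (48527 - (1 - 178)/(198 - 178))/(37996 - 46558) = (48527 - 1*(-177)/20)/(-8562) = (48527 - 1*1/20*(-177))*(-1/8562) = (48527 + 177/20)*(-1/8562) = (970717/20)*(-1/8562) = -970717/171240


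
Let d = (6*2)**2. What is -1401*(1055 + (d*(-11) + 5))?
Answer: 734124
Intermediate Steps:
d = 144 (d = 12**2 = 144)
-1401*(1055 + (d*(-11) + 5)) = -1401*(1055 + (144*(-11) + 5)) = -1401*(1055 + (-1584 + 5)) = -1401*(1055 - 1579) = -1401*(-524) = 734124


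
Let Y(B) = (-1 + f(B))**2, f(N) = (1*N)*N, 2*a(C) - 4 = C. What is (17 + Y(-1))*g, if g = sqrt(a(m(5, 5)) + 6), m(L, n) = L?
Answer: 17*sqrt(42)/2 ≈ 55.086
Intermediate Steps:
a(C) = 2 + C/2
f(N) = N**2 (f(N) = N*N = N**2)
Y(B) = (-1 + B**2)**2
g = sqrt(42)/2 (g = sqrt((2 + (1/2)*5) + 6) = sqrt((2 + 5/2) + 6) = sqrt(9/2 + 6) = sqrt(21/2) = sqrt(42)/2 ≈ 3.2404)
(17 + Y(-1))*g = (17 + (-1 + (-1)**2)**2)*(sqrt(42)/2) = (17 + (-1 + 1)**2)*(sqrt(42)/2) = (17 + 0**2)*(sqrt(42)/2) = (17 + 0)*(sqrt(42)/2) = 17*(sqrt(42)/2) = 17*sqrt(42)/2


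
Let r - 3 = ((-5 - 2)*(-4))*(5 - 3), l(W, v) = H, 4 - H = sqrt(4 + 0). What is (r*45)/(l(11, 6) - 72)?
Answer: -531/14 ≈ -37.929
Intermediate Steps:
H = 2 (H = 4 - sqrt(4 + 0) = 4 - sqrt(4) = 4 - 1*2 = 4 - 2 = 2)
l(W, v) = 2
r = 59 (r = 3 + ((-5 - 2)*(-4))*(5 - 3) = 3 - 7*(-4)*2 = 3 + 28*2 = 3 + 56 = 59)
(r*45)/(l(11, 6) - 72) = (59*45)/(2 - 72) = 2655/(-70) = 2655*(-1/70) = -531/14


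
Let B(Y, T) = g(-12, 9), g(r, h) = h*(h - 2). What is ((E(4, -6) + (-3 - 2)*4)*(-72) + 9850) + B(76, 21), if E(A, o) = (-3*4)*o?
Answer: 6169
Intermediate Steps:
g(r, h) = h*(-2 + h)
B(Y, T) = 63 (B(Y, T) = 9*(-2 + 9) = 9*7 = 63)
E(A, o) = -12*o
((E(4, -6) + (-3 - 2)*4)*(-72) + 9850) + B(76, 21) = ((-12*(-6) + (-3 - 2)*4)*(-72) + 9850) + 63 = ((72 - 5*4)*(-72) + 9850) + 63 = ((72 - 20)*(-72) + 9850) + 63 = (52*(-72) + 9850) + 63 = (-3744 + 9850) + 63 = 6106 + 63 = 6169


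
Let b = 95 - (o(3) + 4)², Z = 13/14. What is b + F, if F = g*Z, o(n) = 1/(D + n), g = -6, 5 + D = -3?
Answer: 13123/175 ≈ 74.989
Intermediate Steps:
D = -8 (D = -5 - 3 = -8)
o(n) = 1/(-8 + n)
Z = 13/14 (Z = 13*(1/14) = 13/14 ≈ 0.92857)
b = 2014/25 (b = 95 - (1/(-8 + 3) + 4)² = 95 - (1/(-5) + 4)² = 95 - (-⅕ + 4)² = 95 - (19/5)² = 95 - 1*361/25 = 95 - 361/25 = 2014/25 ≈ 80.560)
F = -39/7 (F = -6*13/14 = -39/7 ≈ -5.5714)
b + F = 2014/25 - 39/7 = 13123/175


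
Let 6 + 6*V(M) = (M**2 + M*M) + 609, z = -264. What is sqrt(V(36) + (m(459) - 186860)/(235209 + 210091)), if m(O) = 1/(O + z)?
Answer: sqrt(40119161916620085)/8683350 ≈ 23.067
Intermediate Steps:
m(O) = 1/(-264 + O) (m(O) = 1/(O - 264) = 1/(-264 + O))
V(M) = 201/2 + M**2/3 (V(M) = -1 + ((M**2 + M*M) + 609)/6 = -1 + ((M**2 + M**2) + 609)/6 = -1 + (2*M**2 + 609)/6 = -1 + (609 + 2*M**2)/6 = -1 + (203/2 + M**2/3) = 201/2 + M**2/3)
sqrt(V(36) + (m(459) - 186860)/(235209 + 210091)) = sqrt((201/2 + (1/3)*36**2) + (1/(-264 + 459) - 186860)/(235209 + 210091)) = sqrt((201/2 + (1/3)*1296) + (1/195 - 186860)/445300) = sqrt((201/2 + 432) + (1/195 - 186860)*(1/445300)) = sqrt(1065/2 - 36437699/195*1/445300) = sqrt(1065/2 - 36437699/86833500) = sqrt(46202401051/86833500) = sqrt(40119161916620085)/8683350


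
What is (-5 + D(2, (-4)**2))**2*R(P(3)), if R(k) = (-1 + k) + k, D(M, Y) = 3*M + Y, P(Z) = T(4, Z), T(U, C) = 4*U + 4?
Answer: 11271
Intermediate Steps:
T(U, C) = 4 + 4*U
P(Z) = 20 (P(Z) = 4 + 4*4 = 4 + 16 = 20)
D(M, Y) = Y + 3*M
R(k) = -1 + 2*k
(-5 + D(2, (-4)**2))**2*R(P(3)) = (-5 + ((-4)**2 + 3*2))**2*(-1 + 2*20) = (-5 + (16 + 6))**2*(-1 + 40) = (-5 + 22)**2*39 = 17**2*39 = 289*39 = 11271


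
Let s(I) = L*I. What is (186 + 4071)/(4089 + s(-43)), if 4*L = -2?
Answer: 8514/8221 ≈ 1.0356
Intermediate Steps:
L = -½ (L = (¼)*(-2) = -½ ≈ -0.50000)
s(I) = -I/2
(186 + 4071)/(4089 + s(-43)) = (186 + 4071)/(4089 - ½*(-43)) = 4257/(4089 + 43/2) = 4257/(8221/2) = 4257*(2/8221) = 8514/8221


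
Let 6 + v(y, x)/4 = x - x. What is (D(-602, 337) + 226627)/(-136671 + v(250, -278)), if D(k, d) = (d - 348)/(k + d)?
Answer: -20018722/12074725 ≈ -1.6579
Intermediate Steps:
v(y, x) = -24 (v(y, x) = -24 + 4*(x - x) = -24 + 4*0 = -24 + 0 = -24)
D(k, d) = (-348 + d)/(d + k)
(D(-602, 337) + 226627)/(-136671 + v(250, -278)) = ((-348 + 337)/(337 - 602) + 226627)/(-136671 - 24) = (-11/(-265) + 226627)/(-136695) = (-1/265*(-11) + 226627)*(-1/136695) = (11/265 + 226627)*(-1/136695) = (60056166/265)*(-1/136695) = -20018722/12074725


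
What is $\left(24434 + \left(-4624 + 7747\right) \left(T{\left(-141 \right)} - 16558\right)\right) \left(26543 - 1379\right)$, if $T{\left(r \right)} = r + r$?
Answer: $-1322793119304$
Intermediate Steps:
$T{\left(r \right)} = 2 r$
$\left(24434 + \left(-4624 + 7747\right) \left(T{\left(-141 \right)} - 16558\right)\right) \left(26543 - 1379\right) = \left(24434 + \left(-4624 + 7747\right) \left(2 \left(-141\right) - 16558\right)\right) \left(26543 - 1379\right) = \left(24434 + 3123 \left(-282 - 16558\right)\right) 25164 = \left(24434 + 3123 \left(-16840\right)\right) 25164 = \left(24434 - 52591320\right) 25164 = \left(-52566886\right) 25164 = -1322793119304$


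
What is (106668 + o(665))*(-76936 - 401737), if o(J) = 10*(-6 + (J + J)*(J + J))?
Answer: -8518277068184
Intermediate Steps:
o(J) = -60 + 40*J² (o(J) = 10*(-6 + (2*J)*(2*J)) = 10*(-6 + 4*J²) = -60 + 40*J²)
(106668 + o(665))*(-76936 - 401737) = (106668 + (-60 + 40*665²))*(-76936 - 401737) = (106668 + (-60 + 40*442225))*(-478673) = (106668 + (-60 + 17689000))*(-478673) = (106668 + 17688940)*(-478673) = 17795608*(-478673) = -8518277068184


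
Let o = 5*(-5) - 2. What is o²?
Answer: 729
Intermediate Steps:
o = -27 (o = -25 - 2 = -27)
o² = (-27)² = 729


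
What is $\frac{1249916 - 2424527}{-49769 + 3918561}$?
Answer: $- \frac{1174611}{3868792} \approx -0.30361$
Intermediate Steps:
$\frac{1249916 - 2424527}{-49769 + 3918561} = - \frac{1174611}{3868792}$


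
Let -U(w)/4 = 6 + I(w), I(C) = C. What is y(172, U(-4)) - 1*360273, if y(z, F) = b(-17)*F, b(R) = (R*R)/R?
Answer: -360137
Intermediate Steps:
b(R) = R (b(R) = R²/R = R)
U(w) = -24 - 4*w (U(w) = -4*(6 + w) = -24 - 4*w)
y(z, F) = -17*F
y(172, U(-4)) - 1*360273 = -17*(-24 - 4*(-4)) - 1*360273 = -17*(-24 + 16) - 360273 = -17*(-8) - 360273 = 136 - 360273 = -360137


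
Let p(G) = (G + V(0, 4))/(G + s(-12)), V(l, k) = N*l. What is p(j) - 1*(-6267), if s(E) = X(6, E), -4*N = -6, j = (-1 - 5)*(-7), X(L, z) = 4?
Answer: 144162/23 ≈ 6267.9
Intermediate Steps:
j = 42 (j = -6*(-7) = 42)
N = 3/2 (N = -1/4*(-6) = 3/2 ≈ 1.5000)
V(l, k) = 3*l/2
s(E) = 4
p(G) = G/(4 + G) (p(G) = (G + (3/2)*0)/(G + 4) = (G + 0)/(4 + G) = G/(4 + G))
p(j) - 1*(-6267) = 42/(4 + 42) - 1*(-6267) = 42/46 + 6267 = 42*(1/46) + 6267 = 21/23 + 6267 = 144162/23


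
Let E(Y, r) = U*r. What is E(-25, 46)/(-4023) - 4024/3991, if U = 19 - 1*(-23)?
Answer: -7966388/5351931 ≈ -1.4885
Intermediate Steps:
U = 42 (U = 19 + 23 = 42)
E(Y, r) = 42*r
E(-25, 46)/(-4023) - 4024/3991 = (42*46)/(-4023) - 4024/3991 = 1932*(-1/4023) - 4024*1/3991 = -644/1341 - 4024/3991 = -7966388/5351931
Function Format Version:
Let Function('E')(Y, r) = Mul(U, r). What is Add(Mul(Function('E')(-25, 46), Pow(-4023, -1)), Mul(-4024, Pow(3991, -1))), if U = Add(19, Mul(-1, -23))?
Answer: Rational(-7966388, 5351931) ≈ -1.4885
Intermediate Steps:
U = 42 (U = Add(19, 23) = 42)
Function('E')(Y, r) = Mul(42, r)
Add(Mul(Function('E')(-25, 46), Pow(-4023, -1)), Mul(-4024, Pow(3991, -1))) = Add(Mul(Mul(42, 46), Pow(-4023, -1)), Mul(-4024, Pow(3991, -1))) = Add(Mul(1932, Rational(-1, 4023)), Mul(-4024, Rational(1, 3991))) = Add(Rational(-644, 1341), Rational(-4024, 3991)) = Rational(-7966388, 5351931)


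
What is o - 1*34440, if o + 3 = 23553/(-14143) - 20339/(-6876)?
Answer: -3349361947675/97247268 ≈ -34442.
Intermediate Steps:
o = -166037755/97247268 (o = -3 + (23553/(-14143) - 20339/(-6876)) = -3 + (23553*(-1/14143) - 20339*(-1/6876)) = -3 + (-23553/14143 + 20339/6876) = -3 + 125704049/97247268 = -166037755/97247268 ≈ -1.7074)
o - 1*34440 = -166037755/97247268 - 1*34440 = -166037755/97247268 - 34440 = -3349361947675/97247268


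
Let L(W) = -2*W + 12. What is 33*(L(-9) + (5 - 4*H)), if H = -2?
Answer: 1419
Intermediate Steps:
L(W) = 12 - 2*W
33*(L(-9) + (5 - 4*H)) = 33*((12 - 2*(-9)) + (5 - 4*(-2))) = 33*((12 + 18) + (5 + 8)) = 33*(30 + 13) = 33*43 = 1419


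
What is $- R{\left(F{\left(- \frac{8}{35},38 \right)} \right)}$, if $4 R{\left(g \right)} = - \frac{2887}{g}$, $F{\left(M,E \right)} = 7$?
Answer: $\frac{2887}{28} \approx 103.11$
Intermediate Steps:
$R{\left(g \right)} = - \frac{2887}{4 g}$ ($R{\left(g \right)} = \frac{\left(-2887\right) \frac{1}{g}}{4} = - \frac{2887}{4 g}$)
$- R{\left(F{\left(- \frac{8}{35},38 \right)} \right)} = - \frac{-2887}{4 \cdot 7} = \left(-1\right) \left(- \frac{2887}{28}\right) = \frac{2887}{28}$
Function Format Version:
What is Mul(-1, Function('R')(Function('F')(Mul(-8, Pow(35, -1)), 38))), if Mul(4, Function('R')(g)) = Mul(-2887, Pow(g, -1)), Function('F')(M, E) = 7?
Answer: Rational(2887, 28) ≈ 103.11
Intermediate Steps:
Function('R')(g) = Mul(Rational(-2887, 4), Pow(g, -1)) (Function('R')(g) = Mul(Rational(1, 4), Mul(-2887, Pow(g, -1))) = Mul(Rational(-2887, 4), Pow(g, -1)))
Mul(-1, Function('R')(Function('F')(Mul(-8, Pow(35, -1)), 38))) = Mul(-1, Mul(Rational(-2887, 4), Pow(7, -1))) = Mul(-1, Mul(Rational(-2887, 4), Rational(1, 7))) = Mul(-1, Rational(-2887, 28)) = Rational(2887, 28)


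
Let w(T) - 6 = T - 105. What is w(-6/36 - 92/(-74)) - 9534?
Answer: -2138287/222 ≈ -9631.9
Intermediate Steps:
w(T) = -99 + T (w(T) = 6 + (T - 105) = 6 + (-105 + T) = -99 + T)
w(-6/36 - 92/(-74)) - 9534 = (-99 + (-6/36 - 92/(-74))) - 9534 = (-99 + (-6*1/36 - 92*(-1/74))) - 9534 = (-99 + (-1/6 + 46/37)) - 9534 = (-99 + 239/222) - 9534 = -21739/222 - 9534 = -2138287/222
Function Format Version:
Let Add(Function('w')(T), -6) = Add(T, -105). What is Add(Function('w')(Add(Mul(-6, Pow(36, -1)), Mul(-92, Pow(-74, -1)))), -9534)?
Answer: Rational(-2138287, 222) ≈ -9631.9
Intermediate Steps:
Function('w')(T) = Add(-99, T) (Function('w')(T) = Add(6, Add(T, -105)) = Add(6, Add(-105, T)) = Add(-99, T))
Add(Function('w')(Add(Mul(-6, Pow(36, -1)), Mul(-92, Pow(-74, -1)))), -9534) = Add(Add(-99, Add(Mul(-6, Pow(36, -1)), Mul(-92, Pow(-74, -1)))), -9534) = Add(Add(-99, Add(Mul(-6, Rational(1, 36)), Mul(-92, Rational(-1, 74)))), -9534) = Add(Add(-99, Add(Rational(-1, 6), Rational(46, 37))), -9534) = Add(Add(-99, Rational(239, 222)), -9534) = Add(Rational(-21739, 222), -9534) = Rational(-2138287, 222)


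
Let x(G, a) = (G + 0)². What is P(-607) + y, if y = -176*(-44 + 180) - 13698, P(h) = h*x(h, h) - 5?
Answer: -223686182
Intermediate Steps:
x(G, a) = G²
P(h) = -5 + h³ (P(h) = h*h² - 5 = h³ - 5 = -5 + h³)
y = -37634 (y = -176*136 - 13698 = -23936 - 13698 = -37634)
P(-607) + y = (-5 + (-607)³) - 37634 = (-5 - 223648543) - 37634 = -223648548 - 37634 = -223686182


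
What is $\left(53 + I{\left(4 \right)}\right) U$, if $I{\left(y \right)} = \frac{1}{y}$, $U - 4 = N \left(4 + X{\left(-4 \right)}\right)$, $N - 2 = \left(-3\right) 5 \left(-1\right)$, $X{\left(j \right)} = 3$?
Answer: $\frac{26199}{4} \approx 6549.8$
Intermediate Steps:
$N = 17$ ($N = 2 + \left(-3\right) 5 \left(-1\right) = 2 - -15 = 2 + 15 = 17$)
$U = 123$ ($U = 4 + 17 \left(4 + 3\right) = 4 + 17 \cdot 7 = 4 + 119 = 123$)
$\left(53 + I{\left(4 \right)}\right) U = \left(53 + \frac{1}{4}\right) 123 = \frac{213}{4} \cdot 123 = \frac{26199}{4}$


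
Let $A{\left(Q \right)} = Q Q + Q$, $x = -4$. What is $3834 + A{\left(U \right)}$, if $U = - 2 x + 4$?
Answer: $3990$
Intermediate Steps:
$U = 12$ ($U = \left(-2\right) \left(-4\right) + 4 = 8 + 4 = 12$)
$A{\left(Q \right)} = Q + Q^{2}$ ($A{\left(Q \right)} = Q^{2} + Q = Q + Q^{2}$)
$3834 + A{\left(U \right)} = 3834 + 12 \left(1 + 12\right) = 3834 + 12 \cdot 13 = 3834 + 156 = 3990$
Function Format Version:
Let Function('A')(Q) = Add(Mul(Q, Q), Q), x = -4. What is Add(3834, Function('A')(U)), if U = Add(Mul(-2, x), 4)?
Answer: 3990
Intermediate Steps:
U = 12 (U = Add(Mul(-2, -4), 4) = Add(8, 4) = 12)
Function('A')(Q) = Add(Q, Pow(Q, 2)) (Function('A')(Q) = Add(Pow(Q, 2), Q) = Add(Q, Pow(Q, 2)))
Add(3834, Function('A')(U)) = Add(3834, Mul(12, Add(1, 12))) = Add(3834, Mul(12, 13)) = Add(3834, 156) = 3990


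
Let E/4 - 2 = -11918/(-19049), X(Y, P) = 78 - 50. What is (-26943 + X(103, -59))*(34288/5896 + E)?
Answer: -6165989163530/14039113 ≈ -4.3920e+5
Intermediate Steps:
X(Y, P) = 28
E = 200064/19049 (E = 8 + 4*(-11918/(-19049)) = 8 + 4*(-11918*(-1/19049)) = 8 + 4*(11918/19049) = 8 + 47672/19049 = 200064/19049 ≈ 10.503)
(-26943 + X(103, -59))*(34288/5896 + E) = (-26943 + 28)*(34288/5896 + 200064/19049) = -26915*(34288*(1/5896) + 200064/19049) = -26915*(4286/737 + 200064/19049) = -26915*229091182/14039113 = -6165989163530/14039113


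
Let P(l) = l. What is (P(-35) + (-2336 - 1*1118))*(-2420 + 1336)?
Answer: 3782076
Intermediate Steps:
(P(-35) + (-2336 - 1*1118))*(-2420 + 1336) = (-35 + (-2336 - 1*1118))*(-2420 + 1336) = (-35 + (-2336 - 1118))*(-1084) = (-35 - 3454)*(-1084) = -3489*(-1084) = 3782076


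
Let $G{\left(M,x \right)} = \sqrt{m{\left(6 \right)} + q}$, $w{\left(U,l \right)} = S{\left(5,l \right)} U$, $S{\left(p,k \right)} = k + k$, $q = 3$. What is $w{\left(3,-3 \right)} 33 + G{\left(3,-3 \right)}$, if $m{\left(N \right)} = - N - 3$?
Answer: $-594 + i \sqrt{6} \approx -594.0 + 2.4495 i$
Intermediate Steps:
$S{\left(p,k \right)} = 2 k$
$w{\left(U,l \right)} = 2 U l$ ($w{\left(U,l \right)} = 2 l U = 2 U l$)
$m{\left(N \right)} = -3 - N$
$G{\left(M,x \right)} = i \sqrt{6}$ ($G{\left(M,x \right)} = \sqrt{\left(-3 - 6\right) + 3} = \sqrt{-9 + 3} = \sqrt{-6} = i \sqrt{6}$)
$w{\left(3,-3 \right)} 33 + G{\left(3,-3 \right)} = 2 \cdot 3 \left(-3\right) 33 + i \sqrt{6} = \left(-18\right) 33 + i \sqrt{6} = -594 + i \sqrt{6}$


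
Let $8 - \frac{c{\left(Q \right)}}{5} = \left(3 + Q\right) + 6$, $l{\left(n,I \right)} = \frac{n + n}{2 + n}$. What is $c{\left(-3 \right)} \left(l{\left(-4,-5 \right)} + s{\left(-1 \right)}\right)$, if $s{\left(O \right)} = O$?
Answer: $30$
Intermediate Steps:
$l{\left(n,I \right)} = \frac{2 n}{2 + n}$
$c{\left(Q \right)} = -5 - 5 Q$ ($c{\left(Q \right)} = 40 - 5 \left(\left(3 + Q\right) + 6\right) = 40 - 5 \left(9 + Q\right) = 40 - \left(45 + 5 Q\right) = -5 - 5 Q$)
$c{\left(-3 \right)} \left(l{\left(-4,-5 \right)} + s{\left(-1 \right)}\right) = \left(-5 - -15\right) \left(2 \left(-4\right) \frac{1}{2 - 4} - 1\right) = \left(-5 + 15\right) \left(2 \left(-4\right) \frac{1}{-2} - 1\right) = 10 \left(2 \left(-4\right) \left(- \frac{1}{2}\right) - 1\right) = 10 \left(4 - 1\right) = 10 \cdot 3 = 30$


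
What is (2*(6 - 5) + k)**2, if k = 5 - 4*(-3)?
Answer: 361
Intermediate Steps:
k = 17 (k = 5 + 12 = 17)
(2*(6 - 5) + k)**2 = (2*(6 - 5) + 17)**2 = (2*1 + 17)**2 = (2 + 17)**2 = 19**2 = 361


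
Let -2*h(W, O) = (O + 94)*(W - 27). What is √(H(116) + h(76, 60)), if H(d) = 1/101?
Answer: 4*I*√2405517/101 ≈ 61.425*I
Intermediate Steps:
H(d) = 1/101
h(W, O) = -(-27 + W)*(94 + O)/2 (h(W, O) = -(O + 94)*(W - 27)/2 = -(94 + O)*(-27 + W)/2 = -(-27 + W)*(94 + O)/2)
√(H(116) + h(76, 60)) = √(1/101 + (1269 - 47*76 + (27/2)*60 - ½*60*76)) = √(1/101 + (1269 - 3572 + 810 - 2280)) = √(1/101 - 3773) = √(-381072/101) = 4*I*√2405517/101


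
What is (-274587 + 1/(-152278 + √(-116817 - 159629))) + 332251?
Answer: 668581376651221/11594432865 - I*√276446/23188865730 ≈ 57664.0 - 2.2674e-8*I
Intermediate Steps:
(-274587 + 1/(-152278 + √(-116817 - 159629))) + 332251 = (-274587 + 1/(-152278 + √(-276446))) + 332251 = (-274587 + 1/(-152278 + I*√276446)) + 332251 = 57664 + 1/(-152278 + I*√276446)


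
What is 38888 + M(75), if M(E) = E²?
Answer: 44513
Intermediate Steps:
38888 + M(75) = 38888 + 75² = 38888 + 5625 = 44513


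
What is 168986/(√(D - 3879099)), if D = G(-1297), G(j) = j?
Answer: -84493*I*√970099/970099 ≈ -85.785*I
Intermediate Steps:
D = -1297
168986/(√(D - 3879099)) = 168986/(√(-1297 - 3879099)) = 168986/(√(-3880396)) = 168986/((2*I*√970099)) = 168986*(-I*√970099/1940198) = -84493*I*√970099/970099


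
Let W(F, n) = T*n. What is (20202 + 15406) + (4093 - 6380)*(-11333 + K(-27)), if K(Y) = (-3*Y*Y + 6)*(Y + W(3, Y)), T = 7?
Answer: -1051442373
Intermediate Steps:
W(F, n) = 7*n
K(Y) = 8*Y*(6 - 3*Y²) (K(Y) = (-3*Y*Y + 6)*(Y + 7*Y) = (-3*Y² + 6)*(8*Y) = (6 - 3*Y²)*(8*Y) = 8*Y*(6 - 3*Y²))
(20202 + 15406) + (4093 - 6380)*(-11333 + K(-27)) = (20202 + 15406) + (4093 - 6380)*(-11333 + 24*(-27)*(2 - 1*(-27)²)) = 35608 - 2287*(-11333 + 24*(-27)*(2 - 1*729)) = 35608 - 2287*(-11333 + 24*(-27)*(2 - 729)) = 35608 - 2287*(-11333 + 24*(-27)*(-727)) = 35608 - 2287*(-11333 + 471096) = 35608 - 2287*459763 = 35608 - 1051477981 = -1051442373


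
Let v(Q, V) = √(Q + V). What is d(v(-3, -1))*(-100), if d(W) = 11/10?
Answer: -110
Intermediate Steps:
d(W) = 11/10 (d(W) = 11*(⅒) = 11/10)
d(v(-3, -1))*(-100) = (11/10)*(-100) = -110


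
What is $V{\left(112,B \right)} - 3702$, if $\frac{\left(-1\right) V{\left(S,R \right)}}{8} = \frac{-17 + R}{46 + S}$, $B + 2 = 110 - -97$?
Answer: $- \frac{293210}{79} \approx -3711.5$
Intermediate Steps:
$B = 205$ ($B = -2 + \left(110 - -97\right) = -2 + \left(110 + 97\right) = -2 + 207 = 205$)
$V{\left(S,R \right)} = - \frac{8 \left(-17 + R\right)}{46 + S}$ ($V{\left(S,R \right)} = - 8 \frac{-17 + R}{46 + S} = - \frac{8 \left(-17 + R\right)}{46 + S}$)
$V{\left(112,B \right)} - 3702 = \frac{8 \left(17 - 205\right)}{46 + 112} - 3702 = \frac{8 \left(17 - 205\right)}{158} - 3702 = 8 \cdot \frac{1}{158} \left(-188\right) - 3702 = - \frac{752}{79} - 3702 = - \frac{293210}{79}$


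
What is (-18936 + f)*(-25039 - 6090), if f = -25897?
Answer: 1395606457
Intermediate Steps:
(-18936 + f)*(-25039 - 6090) = (-18936 - 25897)*(-25039 - 6090) = -44833*(-31129) = 1395606457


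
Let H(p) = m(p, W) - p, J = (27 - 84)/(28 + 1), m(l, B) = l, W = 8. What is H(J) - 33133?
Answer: -33133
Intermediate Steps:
J = -57/29 ≈ -1.9655
H(p) = 0 (H(p) = p - p = 0)
H(J) - 33133 = 0 - 33133 = -33133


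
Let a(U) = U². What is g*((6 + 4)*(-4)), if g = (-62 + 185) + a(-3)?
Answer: -5280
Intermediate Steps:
g = 132 (g = (-62 + 185) + (-3)² = 123 + 9 = 132)
g*((6 + 4)*(-4)) = 132*((6 + 4)*(-4)) = 132*(10*(-4)) = 132*(-40) = -5280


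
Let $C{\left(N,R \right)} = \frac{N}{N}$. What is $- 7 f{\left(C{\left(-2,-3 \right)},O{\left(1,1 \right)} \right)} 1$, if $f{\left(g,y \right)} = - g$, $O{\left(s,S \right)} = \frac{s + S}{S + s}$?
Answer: $7$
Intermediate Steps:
$O{\left(s,S \right)} = 1$ ($O{\left(s,S \right)} = \frac{S + s}{S + s} = 1$)
$C{\left(N,R \right)} = 1$
$- 7 f{\left(C{\left(-2,-3 \right)},O{\left(1,1 \right)} \right)} 1 = - 7 \left(\left(-1\right) 1\right) 1 = \left(-7\right) \left(-1\right) 1 = 7 \cdot 1 = 7$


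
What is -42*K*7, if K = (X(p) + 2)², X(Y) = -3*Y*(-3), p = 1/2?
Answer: -24843/2 ≈ -12422.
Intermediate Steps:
p = ½ ≈ 0.50000
X(Y) = 9*Y
K = 169/4 (K = (9*(½) + 2)² = (9/2 + 2)² = (13/2)² = 169/4 ≈ 42.250)
-42*K*7 = -42*169/4*7 = -3549/2*7 = -24843/2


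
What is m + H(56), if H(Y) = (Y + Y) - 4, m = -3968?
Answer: -3860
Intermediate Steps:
H(Y) = -4 + 2*Y (H(Y) = 2*Y - 4 = -4 + 2*Y)
m + H(56) = -3968 + (-4 + 2*56) = -3968 + (-4 + 112) = -3968 + 108 = -3860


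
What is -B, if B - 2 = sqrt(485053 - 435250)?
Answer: -2 - sqrt(49803) ≈ -225.17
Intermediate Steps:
B = 2 + sqrt(49803) (B = 2 + sqrt(485053 - 435250) = 2 + sqrt(49803) ≈ 225.17)
-B = -(2 + sqrt(49803)) = -2 - sqrt(49803)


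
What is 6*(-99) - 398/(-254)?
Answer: -75239/127 ≈ -592.43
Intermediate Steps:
6*(-99) - 398/(-254) = -594 - 398*(-1/254) = -594 + 199/127 = -75239/127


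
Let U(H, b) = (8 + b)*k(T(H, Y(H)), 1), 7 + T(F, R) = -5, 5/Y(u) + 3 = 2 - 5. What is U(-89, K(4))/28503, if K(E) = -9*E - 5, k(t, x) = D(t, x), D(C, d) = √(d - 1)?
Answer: 0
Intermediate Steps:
Y(u) = -⅚ (Y(u) = 5/(-3 + (2 - 5)) = 5/(-3 - 3) = 5/(-6) = 5*(-⅙) = -⅚)
T(F, R) = -12 (T(F, R) = -7 - 5 = -12)
D(C, d) = √(-1 + d)
k(t, x) = √(-1 + x)
K(E) = -5 - 9*E
U(H, b) = 0 (U(H, b) = (8 + b)*√(-1 + 1) = (8 + b)*√0 = (8 + b)*0 = 0)
U(-89, K(4))/28503 = 0/28503 = 0*(1/28503) = 0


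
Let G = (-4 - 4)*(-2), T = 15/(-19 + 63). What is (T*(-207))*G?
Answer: -12420/11 ≈ -1129.1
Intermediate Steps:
T = 15/44 ≈ 0.34091
G = 16 (G = -8*(-2) = 16)
(T*(-207))*G = ((15/44)*(-207))*16 = -3105/44*16 = -12420/11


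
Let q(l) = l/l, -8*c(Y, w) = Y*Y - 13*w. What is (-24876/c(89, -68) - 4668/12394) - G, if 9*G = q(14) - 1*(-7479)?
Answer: -132409593482/163693755 ≈ -808.89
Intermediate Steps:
c(Y, w) = -Y²/8 + 13*w/8 (c(Y, w) = -(Y*Y - 13*w)/8 = -(Y² - 13*w)/8 = -Y²/8 + 13*w/8)
q(l) = 1
G = 7480/9 (G = (1 - 1*(-7479))/9 = (1 + 7479)/9 = (⅑)*7480 = 7480/9 ≈ 831.11)
(-24876/c(89, -68) - 4668/12394) - G = (-24876/(-⅛*89² + (13/8)*(-68)) - 4668/12394) - 1*7480/9 = (-24876/(-⅛*7921 - 221/2) - 4668*1/12394) - 7480/9 = (-24876/(-7921/8 - 221/2) - 2334/6197) - 7480/9 = (-24876/(-8805/8) - 2334/6197) - 7480/9 = (-24876*(-8/8805) - 2334/6197) - 7480/9 = (66336/2935 - 2334/6197) - 7480/9 = 404233902/18188195 - 7480/9 = -132409593482/163693755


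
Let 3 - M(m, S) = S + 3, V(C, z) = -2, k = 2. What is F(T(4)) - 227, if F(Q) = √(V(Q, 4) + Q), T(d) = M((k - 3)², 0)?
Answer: -227 + I*√2 ≈ -227.0 + 1.4142*I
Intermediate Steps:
M(m, S) = -S (M(m, S) = 3 - (S + 3) = 3 - (3 + S) = 3 + (-3 - S) = -S)
T(d) = 0 (T(d) = -1*0 = 0)
F(Q) = √(-2 + Q)
F(T(4)) - 227 = √(-2 + 0) - 227 = √(-2) - 227 = I*√2 - 227 = -227 + I*√2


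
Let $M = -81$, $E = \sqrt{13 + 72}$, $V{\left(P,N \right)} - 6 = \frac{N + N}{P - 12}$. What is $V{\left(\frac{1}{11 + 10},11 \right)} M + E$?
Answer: $- \frac{84564}{251} + \sqrt{85} \approx -327.69$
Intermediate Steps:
$V{\left(P,N \right)} = 6 + \frac{2 N}{-12 + P}$ ($V{\left(P,N \right)} = 6 + \frac{N + N}{P - 12} = 6 + \frac{2 N}{-12 + P}$)
$E = \sqrt{85} \approx 9.2195$
$V{\left(\frac{1}{11 + 10},11 \right)} M + E = \frac{2 \left(-36 + 11 + \frac{3}{11 + 10}\right)}{-12 + \frac{1}{11 + 10}} \left(-81\right) + \sqrt{85} = \frac{2 \left(-36 + 11 + \frac{3}{21}\right)}{-12 + \frac{1}{21}} \left(-81\right) + \sqrt{85} = \frac{2 \left(-36 + 11 + 3 \cdot \frac{1}{21}\right)}{-12 + \frac{1}{21}} \left(-81\right) + \sqrt{85} = \frac{2 \left(-36 + 11 + \frac{1}{7}\right)}{- \frac{251}{21}} \left(-81\right) + \sqrt{85} = 2 \left(- \frac{21}{251}\right) \left(- \frac{174}{7}\right) \left(-81\right) + \sqrt{85} = \frac{1044}{251} \left(-81\right) + \sqrt{85} = - \frac{84564}{251} + \sqrt{85}$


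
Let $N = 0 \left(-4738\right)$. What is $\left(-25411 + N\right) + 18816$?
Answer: $-6595$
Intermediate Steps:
$N = 0$
$\left(-25411 + N\right) + 18816 = \left(-25411 + 0\right) + 18816 = -25411 + 18816 = -6595$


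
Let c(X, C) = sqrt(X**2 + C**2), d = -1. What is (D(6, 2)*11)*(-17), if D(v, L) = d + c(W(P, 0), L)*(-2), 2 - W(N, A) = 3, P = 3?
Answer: 187 + 374*sqrt(5) ≈ 1023.3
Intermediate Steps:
W(N, A) = -1 (W(N, A) = 2 - 1*3 = 2 - 3 = -1)
c(X, C) = sqrt(C**2 + X**2)
D(v, L) = -1 - 2*sqrt(1 + L**2) (D(v, L) = -1 + sqrt(L**2 + (-1)**2)*(-2) = -1 + sqrt(L**2 + 1)*(-2) = -1 + sqrt(1 + L**2)*(-2) = -1 - 2*sqrt(1 + L**2))
(D(6, 2)*11)*(-17) = ((-1 - 2*sqrt(1 + 2**2))*11)*(-17) = ((-1 - 2*sqrt(1 + 4))*11)*(-17) = ((-1 - 2*sqrt(5))*11)*(-17) = (-11 - 22*sqrt(5))*(-17) = 187 + 374*sqrt(5)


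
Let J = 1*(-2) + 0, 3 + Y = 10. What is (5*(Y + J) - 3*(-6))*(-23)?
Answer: -989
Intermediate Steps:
Y = 7 (Y = -3 + 10 = 7)
J = -2 (J = -2 + 0 = -2)
(5*(Y + J) - 3*(-6))*(-23) = (5*(7 - 2) - 3*(-6))*(-23) = (5*5 - 1*(-18))*(-23) = (25 + 18)*(-23) = 43*(-23) = -989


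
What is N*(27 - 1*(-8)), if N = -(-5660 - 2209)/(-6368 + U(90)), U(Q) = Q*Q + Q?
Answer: 275415/1822 ≈ 151.16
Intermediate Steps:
U(Q) = Q + Q² (U(Q) = Q² + Q = Q + Q²)
N = 7869/1822 (N = -(-5660 - 2209)/(-6368 + 90*(1 + 90)) = -(-7869)/(-6368 + 90*91) = -(-7869)/(-6368 + 8190) = -(-7869)/1822 = -1*(-7869/1822) = 7869/1822 ≈ 4.3189)
N*(27 - 1*(-8)) = 7869*(27 - 1*(-8))/1822 = 7869*(27 + 8)/1822 = (7869/1822)*35 = 275415/1822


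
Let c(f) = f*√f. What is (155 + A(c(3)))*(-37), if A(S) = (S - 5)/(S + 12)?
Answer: -222592/39 - 629*√3/39 ≈ -5735.4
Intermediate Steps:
c(f) = f^(3/2)
A(S) = (-5 + S)/(12 + S)
(155 + A(c(3)))*(-37) = (155 + (-5 + 3^(3/2))/(12 + 3^(3/2)))*(-37) = (155 + (-5 + 3*√3)/(12 + 3*√3))*(-37) = -5735 - 37*(-5 + 3*√3)/(12 + 3*√3)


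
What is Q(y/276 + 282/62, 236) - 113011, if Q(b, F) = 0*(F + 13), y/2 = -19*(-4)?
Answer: -113011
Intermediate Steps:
y = 152 (y = 2*(-19*(-4)) = 2*76 = 152)
Q(b, F) = 0 (Q(b, F) = 0*(13 + F) = 0)
Q(y/276 + 282/62, 236) - 113011 = 0 - 113011 = -113011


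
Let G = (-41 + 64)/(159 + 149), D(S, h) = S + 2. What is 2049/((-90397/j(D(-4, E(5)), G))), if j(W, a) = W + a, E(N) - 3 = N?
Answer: 1215057/27842276 ≈ 0.043641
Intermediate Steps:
E(N) = 3 + N
D(S, h) = 2 + S
G = 23/308 ≈ 0.074675
2049/((-90397/j(D(-4, E(5)), G))) = 2049/((-90397/((2 - 4) + 23/308))) = 2049/((-90397/(-2 + 23/308))) = 2049/((-90397/(-593/308))) = 2049/((-90397*(-308/593))) = 2049/(27842276/593) = 2049*(593/27842276) = 1215057/27842276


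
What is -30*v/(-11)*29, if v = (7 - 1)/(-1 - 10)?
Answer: -5220/121 ≈ -43.141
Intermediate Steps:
v = -6/11 (v = 6/(-11) = 6*(-1/11) = -6/11 ≈ -0.54545)
-30*v/(-11)*29 = -(-180)/(11*(-11))*29 = -(-180)*(-1)/(11*11)*29 = -30*6/121*29 = -180/121*29 = -5220/121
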